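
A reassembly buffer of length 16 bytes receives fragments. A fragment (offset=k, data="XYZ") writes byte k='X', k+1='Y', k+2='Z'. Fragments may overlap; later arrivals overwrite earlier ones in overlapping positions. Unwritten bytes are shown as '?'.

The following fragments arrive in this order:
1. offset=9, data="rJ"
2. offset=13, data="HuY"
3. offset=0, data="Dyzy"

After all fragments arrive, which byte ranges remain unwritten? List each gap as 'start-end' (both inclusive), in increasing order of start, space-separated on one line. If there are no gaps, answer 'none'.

Answer: 4-8 11-12

Derivation:
Fragment 1: offset=9 len=2
Fragment 2: offset=13 len=3
Fragment 3: offset=0 len=4
Gaps: 4-8 11-12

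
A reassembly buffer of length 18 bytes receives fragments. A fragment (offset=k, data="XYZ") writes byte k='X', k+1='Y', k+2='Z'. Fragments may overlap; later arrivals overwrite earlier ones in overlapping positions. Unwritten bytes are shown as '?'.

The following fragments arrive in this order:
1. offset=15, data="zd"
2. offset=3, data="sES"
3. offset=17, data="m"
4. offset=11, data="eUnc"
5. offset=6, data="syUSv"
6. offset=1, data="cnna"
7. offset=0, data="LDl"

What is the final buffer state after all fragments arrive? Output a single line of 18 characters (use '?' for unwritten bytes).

Answer: LDlnaSsyUSveUnczdm

Derivation:
Fragment 1: offset=15 data="zd" -> buffer=???????????????zd?
Fragment 2: offset=3 data="sES" -> buffer=???sES?????????zd?
Fragment 3: offset=17 data="m" -> buffer=???sES?????????zdm
Fragment 4: offset=11 data="eUnc" -> buffer=???sES?????eUnczdm
Fragment 5: offset=6 data="syUSv" -> buffer=???sESsyUSveUnczdm
Fragment 6: offset=1 data="cnna" -> buffer=?cnnaSsyUSveUnczdm
Fragment 7: offset=0 data="LDl" -> buffer=LDlnaSsyUSveUnczdm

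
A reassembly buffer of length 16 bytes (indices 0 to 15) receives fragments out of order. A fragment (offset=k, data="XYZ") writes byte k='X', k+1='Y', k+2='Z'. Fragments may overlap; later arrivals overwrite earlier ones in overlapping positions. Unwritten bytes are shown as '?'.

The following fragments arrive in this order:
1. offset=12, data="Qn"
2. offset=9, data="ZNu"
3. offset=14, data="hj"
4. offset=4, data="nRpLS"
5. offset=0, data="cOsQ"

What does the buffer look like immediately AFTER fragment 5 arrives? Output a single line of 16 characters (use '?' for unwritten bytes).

Answer: cOsQnRpLSZNuQnhj

Derivation:
Fragment 1: offset=12 data="Qn" -> buffer=????????????Qn??
Fragment 2: offset=9 data="ZNu" -> buffer=?????????ZNuQn??
Fragment 3: offset=14 data="hj" -> buffer=?????????ZNuQnhj
Fragment 4: offset=4 data="nRpLS" -> buffer=????nRpLSZNuQnhj
Fragment 5: offset=0 data="cOsQ" -> buffer=cOsQnRpLSZNuQnhj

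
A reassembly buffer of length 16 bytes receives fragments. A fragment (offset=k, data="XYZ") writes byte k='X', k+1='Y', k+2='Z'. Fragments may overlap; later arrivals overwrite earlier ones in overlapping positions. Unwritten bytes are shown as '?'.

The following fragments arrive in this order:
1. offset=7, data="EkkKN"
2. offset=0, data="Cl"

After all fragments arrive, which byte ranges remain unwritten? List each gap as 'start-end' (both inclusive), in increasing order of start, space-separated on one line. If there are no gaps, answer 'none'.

Fragment 1: offset=7 len=5
Fragment 2: offset=0 len=2
Gaps: 2-6 12-15

Answer: 2-6 12-15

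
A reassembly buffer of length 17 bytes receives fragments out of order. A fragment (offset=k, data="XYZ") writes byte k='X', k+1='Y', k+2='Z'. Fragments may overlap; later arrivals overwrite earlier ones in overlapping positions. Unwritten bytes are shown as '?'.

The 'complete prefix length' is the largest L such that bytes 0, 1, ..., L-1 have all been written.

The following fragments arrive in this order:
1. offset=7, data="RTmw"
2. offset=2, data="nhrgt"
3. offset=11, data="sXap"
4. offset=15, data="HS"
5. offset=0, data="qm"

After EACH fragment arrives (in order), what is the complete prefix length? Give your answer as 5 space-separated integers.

Answer: 0 0 0 0 17

Derivation:
Fragment 1: offset=7 data="RTmw" -> buffer=???????RTmw?????? -> prefix_len=0
Fragment 2: offset=2 data="nhrgt" -> buffer=??nhrgtRTmw?????? -> prefix_len=0
Fragment 3: offset=11 data="sXap" -> buffer=??nhrgtRTmwsXap?? -> prefix_len=0
Fragment 4: offset=15 data="HS" -> buffer=??nhrgtRTmwsXapHS -> prefix_len=0
Fragment 5: offset=0 data="qm" -> buffer=qmnhrgtRTmwsXapHS -> prefix_len=17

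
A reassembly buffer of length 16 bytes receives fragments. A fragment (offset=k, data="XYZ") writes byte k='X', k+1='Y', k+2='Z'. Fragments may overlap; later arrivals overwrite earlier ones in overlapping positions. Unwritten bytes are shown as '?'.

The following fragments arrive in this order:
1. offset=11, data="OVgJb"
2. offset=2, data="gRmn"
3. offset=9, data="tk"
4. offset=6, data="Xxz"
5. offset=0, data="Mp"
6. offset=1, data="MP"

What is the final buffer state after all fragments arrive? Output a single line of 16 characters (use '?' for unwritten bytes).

Fragment 1: offset=11 data="OVgJb" -> buffer=???????????OVgJb
Fragment 2: offset=2 data="gRmn" -> buffer=??gRmn?????OVgJb
Fragment 3: offset=9 data="tk" -> buffer=??gRmn???tkOVgJb
Fragment 4: offset=6 data="Xxz" -> buffer=??gRmnXxztkOVgJb
Fragment 5: offset=0 data="Mp" -> buffer=MpgRmnXxztkOVgJb
Fragment 6: offset=1 data="MP" -> buffer=MMPRmnXxztkOVgJb

Answer: MMPRmnXxztkOVgJb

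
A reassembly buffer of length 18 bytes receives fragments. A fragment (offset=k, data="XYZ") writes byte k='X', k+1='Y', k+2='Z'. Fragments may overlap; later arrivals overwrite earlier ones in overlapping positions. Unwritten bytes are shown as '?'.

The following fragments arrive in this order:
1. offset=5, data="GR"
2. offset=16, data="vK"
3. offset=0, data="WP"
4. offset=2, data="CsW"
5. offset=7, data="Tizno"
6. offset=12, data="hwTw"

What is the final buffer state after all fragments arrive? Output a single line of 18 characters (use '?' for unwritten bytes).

Answer: WPCsWGRTiznohwTwvK

Derivation:
Fragment 1: offset=5 data="GR" -> buffer=?????GR???????????
Fragment 2: offset=16 data="vK" -> buffer=?????GR?????????vK
Fragment 3: offset=0 data="WP" -> buffer=WP???GR?????????vK
Fragment 4: offset=2 data="CsW" -> buffer=WPCsWGR?????????vK
Fragment 5: offset=7 data="Tizno" -> buffer=WPCsWGRTizno????vK
Fragment 6: offset=12 data="hwTw" -> buffer=WPCsWGRTiznohwTwvK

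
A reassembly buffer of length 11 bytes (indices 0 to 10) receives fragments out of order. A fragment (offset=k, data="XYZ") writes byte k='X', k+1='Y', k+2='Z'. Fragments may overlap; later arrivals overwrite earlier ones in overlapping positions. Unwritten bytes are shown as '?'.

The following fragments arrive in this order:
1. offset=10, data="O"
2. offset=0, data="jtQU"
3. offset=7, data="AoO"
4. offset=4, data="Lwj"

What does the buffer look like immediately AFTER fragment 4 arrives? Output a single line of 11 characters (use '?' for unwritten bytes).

Fragment 1: offset=10 data="O" -> buffer=??????????O
Fragment 2: offset=0 data="jtQU" -> buffer=jtQU??????O
Fragment 3: offset=7 data="AoO" -> buffer=jtQU???AoOO
Fragment 4: offset=4 data="Lwj" -> buffer=jtQULwjAoOO

Answer: jtQULwjAoOO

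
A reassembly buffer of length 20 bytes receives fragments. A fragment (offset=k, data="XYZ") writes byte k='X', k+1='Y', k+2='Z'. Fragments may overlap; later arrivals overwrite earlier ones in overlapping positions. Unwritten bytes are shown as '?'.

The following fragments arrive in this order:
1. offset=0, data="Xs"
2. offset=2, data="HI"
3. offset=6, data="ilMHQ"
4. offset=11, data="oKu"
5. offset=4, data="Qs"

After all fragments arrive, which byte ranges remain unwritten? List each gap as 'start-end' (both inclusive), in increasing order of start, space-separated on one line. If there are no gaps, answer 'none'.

Fragment 1: offset=0 len=2
Fragment 2: offset=2 len=2
Fragment 3: offset=6 len=5
Fragment 4: offset=11 len=3
Fragment 5: offset=4 len=2
Gaps: 14-19

Answer: 14-19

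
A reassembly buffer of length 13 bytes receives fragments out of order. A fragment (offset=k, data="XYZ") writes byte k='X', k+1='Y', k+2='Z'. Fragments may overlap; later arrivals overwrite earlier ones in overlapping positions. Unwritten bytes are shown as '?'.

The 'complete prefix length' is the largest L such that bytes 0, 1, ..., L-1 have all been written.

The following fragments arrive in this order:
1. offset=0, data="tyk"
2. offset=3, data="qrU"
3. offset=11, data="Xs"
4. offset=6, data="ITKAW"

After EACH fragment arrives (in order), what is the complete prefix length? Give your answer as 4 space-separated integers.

Answer: 3 6 6 13

Derivation:
Fragment 1: offset=0 data="tyk" -> buffer=tyk?????????? -> prefix_len=3
Fragment 2: offset=3 data="qrU" -> buffer=tykqrU??????? -> prefix_len=6
Fragment 3: offset=11 data="Xs" -> buffer=tykqrU?????Xs -> prefix_len=6
Fragment 4: offset=6 data="ITKAW" -> buffer=tykqrUITKAWXs -> prefix_len=13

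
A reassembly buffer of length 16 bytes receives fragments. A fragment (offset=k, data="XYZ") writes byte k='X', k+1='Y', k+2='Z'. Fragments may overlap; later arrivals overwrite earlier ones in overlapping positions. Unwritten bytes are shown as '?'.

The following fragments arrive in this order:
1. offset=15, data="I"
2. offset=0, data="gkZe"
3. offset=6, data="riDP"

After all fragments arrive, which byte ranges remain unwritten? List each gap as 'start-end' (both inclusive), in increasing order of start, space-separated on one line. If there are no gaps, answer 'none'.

Fragment 1: offset=15 len=1
Fragment 2: offset=0 len=4
Fragment 3: offset=6 len=4
Gaps: 4-5 10-14

Answer: 4-5 10-14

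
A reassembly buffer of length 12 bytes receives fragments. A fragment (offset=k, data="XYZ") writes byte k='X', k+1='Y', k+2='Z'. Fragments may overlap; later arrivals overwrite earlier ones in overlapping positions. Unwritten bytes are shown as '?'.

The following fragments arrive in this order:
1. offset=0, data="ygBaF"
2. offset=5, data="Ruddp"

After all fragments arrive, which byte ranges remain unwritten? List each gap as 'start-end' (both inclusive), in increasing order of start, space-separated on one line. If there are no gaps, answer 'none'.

Answer: 10-11

Derivation:
Fragment 1: offset=0 len=5
Fragment 2: offset=5 len=5
Gaps: 10-11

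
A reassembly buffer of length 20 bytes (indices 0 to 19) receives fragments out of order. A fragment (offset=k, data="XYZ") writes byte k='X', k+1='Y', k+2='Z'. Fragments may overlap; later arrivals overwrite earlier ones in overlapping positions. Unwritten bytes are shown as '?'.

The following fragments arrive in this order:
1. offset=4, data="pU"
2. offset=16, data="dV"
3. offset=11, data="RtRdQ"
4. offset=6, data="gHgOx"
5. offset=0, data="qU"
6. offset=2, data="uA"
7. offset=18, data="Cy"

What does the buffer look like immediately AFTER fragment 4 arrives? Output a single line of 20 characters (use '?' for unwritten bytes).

Answer: ????pUgHgOxRtRdQdV??

Derivation:
Fragment 1: offset=4 data="pU" -> buffer=????pU??????????????
Fragment 2: offset=16 data="dV" -> buffer=????pU??????????dV??
Fragment 3: offset=11 data="RtRdQ" -> buffer=????pU?????RtRdQdV??
Fragment 4: offset=6 data="gHgOx" -> buffer=????pUgHgOxRtRdQdV??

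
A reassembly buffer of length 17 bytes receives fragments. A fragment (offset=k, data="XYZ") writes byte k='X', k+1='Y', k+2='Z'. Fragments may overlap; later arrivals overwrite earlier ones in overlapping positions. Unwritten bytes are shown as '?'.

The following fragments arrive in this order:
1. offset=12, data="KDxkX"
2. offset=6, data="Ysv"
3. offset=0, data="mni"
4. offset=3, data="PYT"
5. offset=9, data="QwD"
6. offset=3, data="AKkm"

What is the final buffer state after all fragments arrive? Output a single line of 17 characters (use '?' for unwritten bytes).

Fragment 1: offset=12 data="KDxkX" -> buffer=????????????KDxkX
Fragment 2: offset=6 data="Ysv" -> buffer=??????Ysv???KDxkX
Fragment 3: offset=0 data="mni" -> buffer=mni???Ysv???KDxkX
Fragment 4: offset=3 data="PYT" -> buffer=mniPYTYsv???KDxkX
Fragment 5: offset=9 data="QwD" -> buffer=mniPYTYsvQwDKDxkX
Fragment 6: offset=3 data="AKkm" -> buffer=mniAKkmsvQwDKDxkX

Answer: mniAKkmsvQwDKDxkX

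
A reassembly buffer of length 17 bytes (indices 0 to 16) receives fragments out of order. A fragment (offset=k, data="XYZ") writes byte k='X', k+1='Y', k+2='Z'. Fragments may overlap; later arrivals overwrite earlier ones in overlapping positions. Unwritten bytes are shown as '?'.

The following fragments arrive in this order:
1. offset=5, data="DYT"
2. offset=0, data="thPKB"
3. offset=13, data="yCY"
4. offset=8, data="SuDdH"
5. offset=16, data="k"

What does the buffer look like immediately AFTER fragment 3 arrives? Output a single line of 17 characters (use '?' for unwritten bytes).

Fragment 1: offset=5 data="DYT" -> buffer=?????DYT?????????
Fragment 2: offset=0 data="thPKB" -> buffer=thPKBDYT?????????
Fragment 3: offset=13 data="yCY" -> buffer=thPKBDYT?????yCY?

Answer: thPKBDYT?????yCY?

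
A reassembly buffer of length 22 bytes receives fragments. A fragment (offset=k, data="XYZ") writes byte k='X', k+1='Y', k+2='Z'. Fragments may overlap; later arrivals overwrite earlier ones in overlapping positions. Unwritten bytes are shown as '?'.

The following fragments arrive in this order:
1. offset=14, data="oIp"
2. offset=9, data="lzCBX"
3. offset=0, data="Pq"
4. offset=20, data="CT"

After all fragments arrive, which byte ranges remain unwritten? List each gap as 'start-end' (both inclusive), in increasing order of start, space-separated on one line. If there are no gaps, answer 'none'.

Answer: 2-8 17-19

Derivation:
Fragment 1: offset=14 len=3
Fragment 2: offset=9 len=5
Fragment 3: offset=0 len=2
Fragment 4: offset=20 len=2
Gaps: 2-8 17-19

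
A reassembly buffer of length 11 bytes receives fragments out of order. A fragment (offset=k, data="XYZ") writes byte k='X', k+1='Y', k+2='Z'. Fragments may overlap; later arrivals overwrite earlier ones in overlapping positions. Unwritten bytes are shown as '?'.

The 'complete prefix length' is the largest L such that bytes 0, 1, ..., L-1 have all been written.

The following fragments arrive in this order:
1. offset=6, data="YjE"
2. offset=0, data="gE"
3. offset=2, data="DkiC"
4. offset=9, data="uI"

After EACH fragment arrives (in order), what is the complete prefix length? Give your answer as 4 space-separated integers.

Fragment 1: offset=6 data="YjE" -> buffer=??????YjE?? -> prefix_len=0
Fragment 2: offset=0 data="gE" -> buffer=gE????YjE?? -> prefix_len=2
Fragment 3: offset=2 data="DkiC" -> buffer=gEDkiCYjE?? -> prefix_len=9
Fragment 4: offset=9 data="uI" -> buffer=gEDkiCYjEuI -> prefix_len=11

Answer: 0 2 9 11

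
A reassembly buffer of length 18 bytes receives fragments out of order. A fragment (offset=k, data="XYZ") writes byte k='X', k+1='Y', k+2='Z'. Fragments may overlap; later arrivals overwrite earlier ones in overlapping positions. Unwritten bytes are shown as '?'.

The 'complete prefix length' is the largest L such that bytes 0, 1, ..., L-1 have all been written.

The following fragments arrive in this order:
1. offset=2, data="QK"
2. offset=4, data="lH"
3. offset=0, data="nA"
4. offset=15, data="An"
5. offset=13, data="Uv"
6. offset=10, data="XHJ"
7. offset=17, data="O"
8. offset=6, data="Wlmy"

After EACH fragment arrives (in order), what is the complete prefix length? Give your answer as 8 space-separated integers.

Fragment 1: offset=2 data="QK" -> buffer=??QK?????????????? -> prefix_len=0
Fragment 2: offset=4 data="lH" -> buffer=??QKlH???????????? -> prefix_len=0
Fragment 3: offset=0 data="nA" -> buffer=nAQKlH???????????? -> prefix_len=6
Fragment 4: offset=15 data="An" -> buffer=nAQKlH?????????An? -> prefix_len=6
Fragment 5: offset=13 data="Uv" -> buffer=nAQKlH???????UvAn? -> prefix_len=6
Fragment 6: offset=10 data="XHJ" -> buffer=nAQKlH????XHJUvAn? -> prefix_len=6
Fragment 7: offset=17 data="O" -> buffer=nAQKlH????XHJUvAnO -> prefix_len=6
Fragment 8: offset=6 data="Wlmy" -> buffer=nAQKlHWlmyXHJUvAnO -> prefix_len=18

Answer: 0 0 6 6 6 6 6 18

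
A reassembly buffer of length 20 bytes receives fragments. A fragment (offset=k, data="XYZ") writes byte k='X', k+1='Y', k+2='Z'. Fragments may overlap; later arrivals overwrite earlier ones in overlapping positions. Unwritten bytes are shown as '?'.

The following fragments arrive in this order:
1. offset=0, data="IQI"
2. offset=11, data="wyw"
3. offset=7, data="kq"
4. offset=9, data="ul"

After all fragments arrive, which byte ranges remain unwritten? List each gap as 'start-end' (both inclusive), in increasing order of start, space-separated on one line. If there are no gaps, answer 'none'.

Answer: 3-6 14-19

Derivation:
Fragment 1: offset=0 len=3
Fragment 2: offset=11 len=3
Fragment 3: offset=7 len=2
Fragment 4: offset=9 len=2
Gaps: 3-6 14-19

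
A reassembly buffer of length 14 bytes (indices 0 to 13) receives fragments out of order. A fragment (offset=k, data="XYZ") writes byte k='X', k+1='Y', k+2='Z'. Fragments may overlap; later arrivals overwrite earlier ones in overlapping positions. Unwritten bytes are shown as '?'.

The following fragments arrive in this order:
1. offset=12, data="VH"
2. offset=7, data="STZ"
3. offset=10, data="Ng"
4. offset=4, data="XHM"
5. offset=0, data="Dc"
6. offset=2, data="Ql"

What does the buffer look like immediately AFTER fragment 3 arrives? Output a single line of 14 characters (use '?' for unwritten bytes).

Fragment 1: offset=12 data="VH" -> buffer=????????????VH
Fragment 2: offset=7 data="STZ" -> buffer=???????STZ??VH
Fragment 3: offset=10 data="Ng" -> buffer=???????STZNgVH

Answer: ???????STZNgVH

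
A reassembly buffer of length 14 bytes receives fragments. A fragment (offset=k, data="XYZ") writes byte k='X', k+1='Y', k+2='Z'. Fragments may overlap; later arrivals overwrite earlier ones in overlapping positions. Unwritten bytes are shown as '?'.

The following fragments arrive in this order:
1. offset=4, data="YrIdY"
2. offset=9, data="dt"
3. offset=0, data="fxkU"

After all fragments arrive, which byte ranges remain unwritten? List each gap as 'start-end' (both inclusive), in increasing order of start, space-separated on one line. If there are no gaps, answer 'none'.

Answer: 11-13

Derivation:
Fragment 1: offset=4 len=5
Fragment 2: offset=9 len=2
Fragment 3: offset=0 len=4
Gaps: 11-13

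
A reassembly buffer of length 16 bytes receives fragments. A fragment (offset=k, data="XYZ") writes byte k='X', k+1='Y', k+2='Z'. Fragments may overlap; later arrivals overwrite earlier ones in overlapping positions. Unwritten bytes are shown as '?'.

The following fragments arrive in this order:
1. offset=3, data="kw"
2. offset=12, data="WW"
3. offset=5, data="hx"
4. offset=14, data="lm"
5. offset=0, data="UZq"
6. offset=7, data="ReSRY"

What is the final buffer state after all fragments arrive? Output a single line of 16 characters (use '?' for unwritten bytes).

Answer: UZqkwhxReSRYWWlm

Derivation:
Fragment 1: offset=3 data="kw" -> buffer=???kw???????????
Fragment 2: offset=12 data="WW" -> buffer=???kw???????WW??
Fragment 3: offset=5 data="hx" -> buffer=???kwhx?????WW??
Fragment 4: offset=14 data="lm" -> buffer=???kwhx?????WWlm
Fragment 5: offset=0 data="UZq" -> buffer=UZqkwhx?????WWlm
Fragment 6: offset=7 data="ReSRY" -> buffer=UZqkwhxReSRYWWlm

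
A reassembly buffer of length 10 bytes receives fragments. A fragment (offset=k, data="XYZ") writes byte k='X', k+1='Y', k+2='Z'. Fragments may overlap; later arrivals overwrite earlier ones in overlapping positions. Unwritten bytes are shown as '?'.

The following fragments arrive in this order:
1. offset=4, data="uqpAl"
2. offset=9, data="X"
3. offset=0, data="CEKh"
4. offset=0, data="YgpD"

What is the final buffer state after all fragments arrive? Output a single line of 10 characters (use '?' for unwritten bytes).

Answer: YgpDuqpAlX

Derivation:
Fragment 1: offset=4 data="uqpAl" -> buffer=????uqpAl?
Fragment 2: offset=9 data="X" -> buffer=????uqpAlX
Fragment 3: offset=0 data="CEKh" -> buffer=CEKhuqpAlX
Fragment 4: offset=0 data="YgpD" -> buffer=YgpDuqpAlX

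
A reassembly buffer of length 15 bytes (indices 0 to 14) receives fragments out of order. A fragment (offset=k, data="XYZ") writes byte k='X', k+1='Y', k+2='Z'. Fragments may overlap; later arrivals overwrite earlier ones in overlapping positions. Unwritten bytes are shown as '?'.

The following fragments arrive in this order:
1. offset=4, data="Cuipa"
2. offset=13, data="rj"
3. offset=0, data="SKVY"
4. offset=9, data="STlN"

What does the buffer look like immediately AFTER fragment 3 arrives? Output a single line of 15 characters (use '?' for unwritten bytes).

Answer: SKVYCuipa????rj

Derivation:
Fragment 1: offset=4 data="Cuipa" -> buffer=????Cuipa??????
Fragment 2: offset=13 data="rj" -> buffer=????Cuipa????rj
Fragment 3: offset=0 data="SKVY" -> buffer=SKVYCuipa????rj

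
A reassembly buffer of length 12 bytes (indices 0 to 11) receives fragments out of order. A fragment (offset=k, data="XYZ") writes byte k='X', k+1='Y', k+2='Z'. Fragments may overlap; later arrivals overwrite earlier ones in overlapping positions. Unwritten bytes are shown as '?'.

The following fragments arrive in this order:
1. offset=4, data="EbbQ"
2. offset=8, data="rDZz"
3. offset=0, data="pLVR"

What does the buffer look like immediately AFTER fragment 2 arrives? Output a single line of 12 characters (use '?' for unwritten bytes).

Answer: ????EbbQrDZz

Derivation:
Fragment 1: offset=4 data="EbbQ" -> buffer=????EbbQ????
Fragment 2: offset=8 data="rDZz" -> buffer=????EbbQrDZz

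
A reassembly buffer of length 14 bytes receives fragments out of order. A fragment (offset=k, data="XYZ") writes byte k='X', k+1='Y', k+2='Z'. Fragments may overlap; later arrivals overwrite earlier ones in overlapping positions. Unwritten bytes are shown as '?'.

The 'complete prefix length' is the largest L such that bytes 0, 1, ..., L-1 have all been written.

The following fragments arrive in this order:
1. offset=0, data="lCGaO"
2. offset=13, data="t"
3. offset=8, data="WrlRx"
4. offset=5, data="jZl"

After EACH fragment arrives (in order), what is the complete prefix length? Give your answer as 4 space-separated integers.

Fragment 1: offset=0 data="lCGaO" -> buffer=lCGaO????????? -> prefix_len=5
Fragment 2: offset=13 data="t" -> buffer=lCGaO????????t -> prefix_len=5
Fragment 3: offset=8 data="WrlRx" -> buffer=lCGaO???WrlRxt -> prefix_len=5
Fragment 4: offset=5 data="jZl" -> buffer=lCGaOjZlWrlRxt -> prefix_len=14

Answer: 5 5 5 14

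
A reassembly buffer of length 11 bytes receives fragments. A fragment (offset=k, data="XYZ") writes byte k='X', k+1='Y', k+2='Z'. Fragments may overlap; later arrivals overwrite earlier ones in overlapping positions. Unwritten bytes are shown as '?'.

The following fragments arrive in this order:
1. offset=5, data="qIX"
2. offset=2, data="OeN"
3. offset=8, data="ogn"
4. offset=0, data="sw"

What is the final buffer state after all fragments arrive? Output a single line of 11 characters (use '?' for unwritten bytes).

Answer: swOeNqIXogn

Derivation:
Fragment 1: offset=5 data="qIX" -> buffer=?????qIX???
Fragment 2: offset=2 data="OeN" -> buffer=??OeNqIX???
Fragment 3: offset=8 data="ogn" -> buffer=??OeNqIXogn
Fragment 4: offset=0 data="sw" -> buffer=swOeNqIXogn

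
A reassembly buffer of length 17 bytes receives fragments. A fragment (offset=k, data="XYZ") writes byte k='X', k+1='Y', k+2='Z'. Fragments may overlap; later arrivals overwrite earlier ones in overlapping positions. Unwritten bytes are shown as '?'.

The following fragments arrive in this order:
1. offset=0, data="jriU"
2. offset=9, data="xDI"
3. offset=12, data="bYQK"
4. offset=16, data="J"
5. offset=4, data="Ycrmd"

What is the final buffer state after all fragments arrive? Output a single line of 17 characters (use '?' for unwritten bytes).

Fragment 1: offset=0 data="jriU" -> buffer=jriU?????????????
Fragment 2: offset=9 data="xDI" -> buffer=jriU?????xDI?????
Fragment 3: offset=12 data="bYQK" -> buffer=jriU?????xDIbYQK?
Fragment 4: offset=16 data="J" -> buffer=jriU?????xDIbYQKJ
Fragment 5: offset=4 data="Ycrmd" -> buffer=jriUYcrmdxDIbYQKJ

Answer: jriUYcrmdxDIbYQKJ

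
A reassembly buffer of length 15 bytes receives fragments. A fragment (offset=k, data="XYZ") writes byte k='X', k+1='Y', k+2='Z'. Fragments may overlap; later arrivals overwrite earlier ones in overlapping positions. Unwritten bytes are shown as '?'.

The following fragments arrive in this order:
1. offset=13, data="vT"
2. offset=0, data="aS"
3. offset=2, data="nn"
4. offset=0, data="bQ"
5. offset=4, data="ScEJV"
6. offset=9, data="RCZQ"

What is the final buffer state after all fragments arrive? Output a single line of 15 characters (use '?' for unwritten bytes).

Answer: bQnnScEJVRCZQvT

Derivation:
Fragment 1: offset=13 data="vT" -> buffer=?????????????vT
Fragment 2: offset=0 data="aS" -> buffer=aS???????????vT
Fragment 3: offset=2 data="nn" -> buffer=aSnn?????????vT
Fragment 4: offset=0 data="bQ" -> buffer=bQnn?????????vT
Fragment 5: offset=4 data="ScEJV" -> buffer=bQnnScEJV????vT
Fragment 6: offset=9 data="RCZQ" -> buffer=bQnnScEJVRCZQvT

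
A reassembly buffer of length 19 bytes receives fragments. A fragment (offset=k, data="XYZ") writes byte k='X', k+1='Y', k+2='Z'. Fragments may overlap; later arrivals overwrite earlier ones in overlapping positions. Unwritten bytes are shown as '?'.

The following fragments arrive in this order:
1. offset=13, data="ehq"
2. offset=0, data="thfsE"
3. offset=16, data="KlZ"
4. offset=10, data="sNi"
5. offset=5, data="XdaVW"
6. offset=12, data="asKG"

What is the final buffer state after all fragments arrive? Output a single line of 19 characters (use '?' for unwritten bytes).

Fragment 1: offset=13 data="ehq" -> buffer=?????????????ehq???
Fragment 2: offset=0 data="thfsE" -> buffer=thfsE????????ehq???
Fragment 3: offset=16 data="KlZ" -> buffer=thfsE????????ehqKlZ
Fragment 4: offset=10 data="sNi" -> buffer=thfsE?????sNiehqKlZ
Fragment 5: offset=5 data="XdaVW" -> buffer=thfsEXdaVWsNiehqKlZ
Fragment 6: offset=12 data="asKG" -> buffer=thfsEXdaVWsNasKGKlZ

Answer: thfsEXdaVWsNasKGKlZ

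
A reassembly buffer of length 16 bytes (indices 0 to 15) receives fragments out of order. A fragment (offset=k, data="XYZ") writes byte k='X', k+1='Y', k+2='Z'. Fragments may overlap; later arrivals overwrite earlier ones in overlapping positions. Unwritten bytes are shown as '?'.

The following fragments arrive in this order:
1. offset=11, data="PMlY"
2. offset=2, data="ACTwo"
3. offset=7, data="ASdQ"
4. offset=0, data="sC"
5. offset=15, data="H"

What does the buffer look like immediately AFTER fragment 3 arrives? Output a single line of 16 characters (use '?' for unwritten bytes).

Answer: ??ACTwoASdQPMlY?

Derivation:
Fragment 1: offset=11 data="PMlY" -> buffer=???????????PMlY?
Fragment 2: offset=2 data="ACTwo" -> buffer=??ACTwo????PMlY?
Fragment 3: offset=7 data="ASdQ" -> buffer=??ACTwoASdQPMlY?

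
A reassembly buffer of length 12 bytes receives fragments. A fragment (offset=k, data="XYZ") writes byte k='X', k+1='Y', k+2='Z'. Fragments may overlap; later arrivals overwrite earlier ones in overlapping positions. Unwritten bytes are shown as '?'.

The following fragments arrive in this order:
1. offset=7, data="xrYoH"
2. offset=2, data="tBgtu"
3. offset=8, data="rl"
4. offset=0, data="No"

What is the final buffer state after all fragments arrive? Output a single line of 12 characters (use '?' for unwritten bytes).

Fragment 1: offset=7 data="xrYoH" -> buffer=???????xrYoH
Fragment 2: offset=2 data="tBgtu" -> buffer=??tBgtuxrYoH
Fragment 3: offset=8 data="rl" -> buffer=??tBgtuxrloH
Fragment 4: offset=0 data="No" -> buffer=NotBgtuxrloH

Answer: NotBgtuxrloH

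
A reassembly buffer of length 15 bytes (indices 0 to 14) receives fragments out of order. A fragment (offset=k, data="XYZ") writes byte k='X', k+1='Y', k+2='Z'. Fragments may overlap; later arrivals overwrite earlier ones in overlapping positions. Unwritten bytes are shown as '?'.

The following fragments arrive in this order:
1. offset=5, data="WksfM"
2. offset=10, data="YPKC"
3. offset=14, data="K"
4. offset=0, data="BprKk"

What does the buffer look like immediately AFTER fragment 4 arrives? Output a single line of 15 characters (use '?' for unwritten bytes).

Answer: BprKkWksfMYPKCK

Derivation:
Fragment 1: offset=5 data="WksfM" -> buffer=?????WksfM?????
Fragment 2: offset=10 data="YPKC" -> buffer=?????WksfMYPKC?
Fragment 3: offset=14 data="K" -> buffer=?????WksfMYPKCK
Fragment 4: offset=0 data="BprKk" -> buffer=BprKkWksfMYPKCK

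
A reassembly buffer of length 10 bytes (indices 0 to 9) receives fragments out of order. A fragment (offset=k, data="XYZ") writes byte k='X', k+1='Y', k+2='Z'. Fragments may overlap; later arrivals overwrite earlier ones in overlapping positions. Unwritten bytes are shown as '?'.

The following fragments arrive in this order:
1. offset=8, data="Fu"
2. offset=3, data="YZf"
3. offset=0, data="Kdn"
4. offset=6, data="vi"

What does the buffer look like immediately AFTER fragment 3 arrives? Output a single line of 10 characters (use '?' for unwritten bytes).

Fragment 1: offset=8 data="Fu" -> buffer=????????Fu
Fragment 2: offset=3 data="YZf" -> buffer=???YZf??Fu
Fragment 3: offset=0 data="Kdn" -> buffer=KdnYZf??Fu

Answer: KdnYZf??Fu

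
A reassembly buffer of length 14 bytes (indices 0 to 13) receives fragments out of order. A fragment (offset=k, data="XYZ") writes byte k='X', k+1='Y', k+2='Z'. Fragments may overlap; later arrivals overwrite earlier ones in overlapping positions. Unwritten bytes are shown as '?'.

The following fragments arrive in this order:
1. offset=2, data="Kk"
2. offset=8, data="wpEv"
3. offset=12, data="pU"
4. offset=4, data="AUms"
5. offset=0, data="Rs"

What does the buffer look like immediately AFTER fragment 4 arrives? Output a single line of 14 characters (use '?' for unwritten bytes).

Fragment 1: offset=2 data="Kk" -> buffer=??Kk??????????
Fragment 2: offset=8 data="wpEv" -> buffer=??Kk????wpEv??
Fragment 3: offset=12 data="pU" -> buffer=??Kk????wpEvpU
Fragment 4: offset=4 data="AUms" -> buffer=??KkAUmswpEvpU

Answer: ??KkAUmswpEvpU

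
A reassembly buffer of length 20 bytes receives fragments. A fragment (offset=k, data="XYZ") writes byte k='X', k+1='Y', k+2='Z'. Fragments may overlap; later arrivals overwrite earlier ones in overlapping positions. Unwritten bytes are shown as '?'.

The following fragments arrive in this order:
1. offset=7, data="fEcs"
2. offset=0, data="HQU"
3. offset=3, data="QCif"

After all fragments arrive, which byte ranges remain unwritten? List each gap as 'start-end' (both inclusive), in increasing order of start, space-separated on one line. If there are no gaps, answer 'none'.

Answer: 11-19

Derivation:
Fragment 1: offset=7 len=4
Fragment 2: offset=0 len=3
Fragment 3: offset=3 len=4
Gaps: 11-19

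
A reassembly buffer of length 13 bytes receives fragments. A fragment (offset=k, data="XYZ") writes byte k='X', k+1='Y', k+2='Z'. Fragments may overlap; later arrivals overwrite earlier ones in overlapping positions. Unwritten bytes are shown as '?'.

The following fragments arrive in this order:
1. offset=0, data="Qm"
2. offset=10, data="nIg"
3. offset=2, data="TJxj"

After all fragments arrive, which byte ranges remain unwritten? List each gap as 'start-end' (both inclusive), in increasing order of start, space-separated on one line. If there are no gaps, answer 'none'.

Fragment 1: offset=0 len=2
Fragment 2: offset=10 len=3
Fragment 3: offset=2 len=4
Gaps: 6-9

Answer: 6-9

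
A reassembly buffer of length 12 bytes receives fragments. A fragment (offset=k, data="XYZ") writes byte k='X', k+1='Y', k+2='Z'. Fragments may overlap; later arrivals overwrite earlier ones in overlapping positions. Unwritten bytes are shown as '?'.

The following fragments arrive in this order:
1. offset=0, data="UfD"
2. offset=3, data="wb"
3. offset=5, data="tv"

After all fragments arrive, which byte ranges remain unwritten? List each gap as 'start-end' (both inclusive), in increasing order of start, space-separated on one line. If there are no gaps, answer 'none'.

Answer: 7-11

Derivation:
Fragment 1: offset=0 len=3
Fragment 2: offset=3 len=2
Fragment 3: offset=5 len=2
Gaps: 7-11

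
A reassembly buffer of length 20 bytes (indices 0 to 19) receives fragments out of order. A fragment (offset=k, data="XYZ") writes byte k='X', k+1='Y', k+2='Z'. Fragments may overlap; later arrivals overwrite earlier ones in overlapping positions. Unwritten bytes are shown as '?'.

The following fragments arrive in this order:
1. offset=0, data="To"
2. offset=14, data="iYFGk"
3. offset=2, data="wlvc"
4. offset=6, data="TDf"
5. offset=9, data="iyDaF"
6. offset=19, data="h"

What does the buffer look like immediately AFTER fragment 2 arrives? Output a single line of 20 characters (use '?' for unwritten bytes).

Answer: To????????????iYFGk?

Derivation:
Fragment 1: offset=0 data="To" -> buffer=To??????????????????
Fragment 2: offset=14 data="iYFGk" -> buffer=To????????????iYFGk?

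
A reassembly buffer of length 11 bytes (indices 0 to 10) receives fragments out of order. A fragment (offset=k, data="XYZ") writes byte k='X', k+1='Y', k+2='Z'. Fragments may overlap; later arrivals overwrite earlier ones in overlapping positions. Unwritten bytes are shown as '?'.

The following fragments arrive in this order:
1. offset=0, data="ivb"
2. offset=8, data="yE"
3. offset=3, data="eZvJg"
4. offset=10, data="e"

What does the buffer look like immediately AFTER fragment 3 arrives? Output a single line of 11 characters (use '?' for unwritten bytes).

Fragment 1: offset=0 data="ivb" -> buffer=ivb????????
Fragment 2: offset=8 data="yE" -> buffer=ivb?????yE?
Fragment 3: offset=3 data="eZvJg" -> buffer=ivbeZvJgyE?

Answer: ivbeZvJgyE?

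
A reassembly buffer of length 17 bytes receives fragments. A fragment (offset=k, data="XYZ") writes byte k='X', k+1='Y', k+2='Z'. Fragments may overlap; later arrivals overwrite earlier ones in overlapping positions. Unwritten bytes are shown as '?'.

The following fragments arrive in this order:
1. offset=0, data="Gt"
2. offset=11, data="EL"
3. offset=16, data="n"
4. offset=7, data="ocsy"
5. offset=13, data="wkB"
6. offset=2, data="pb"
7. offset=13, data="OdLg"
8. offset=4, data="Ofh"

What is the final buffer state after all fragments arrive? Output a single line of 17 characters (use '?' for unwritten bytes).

Answer: GtpbOfhocsyELOdLg

Derivation:
Fragment 1: offset=0 data="Gt" -> buffer=Gt???????????????
Fragment 2: offset=11 data="EL" -> buffer=Gt?????????EL????
Fragment 3: offset=16 data="n" -> buffer=Gt?????????EL???n
Fragment 4: offset=7 data="ocsy" -> buffer=Gt?????ocsyEL???n
Fragment 5: offset=13 data="wkB" -> buffer=Gt?????ocsyELwkBn
Fragment 6: offset=2 data="pb" -> buffer=Gtpb???ocsyELwkBn
Fragment 7: offset=13 data="OdLg" -> buffer=Gtpb???ocsyELOdLg
Fragment 8: offset=4 data="Ofh" -> buffer=GtpbOfhocsyELOdLg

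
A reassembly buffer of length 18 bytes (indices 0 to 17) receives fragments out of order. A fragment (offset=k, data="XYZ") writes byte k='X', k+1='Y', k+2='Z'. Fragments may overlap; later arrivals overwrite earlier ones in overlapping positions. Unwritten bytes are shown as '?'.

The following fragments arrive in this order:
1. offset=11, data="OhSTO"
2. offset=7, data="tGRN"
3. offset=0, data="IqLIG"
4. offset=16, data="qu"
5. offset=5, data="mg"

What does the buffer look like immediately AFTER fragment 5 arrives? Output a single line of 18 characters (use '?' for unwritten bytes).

Answer: IqLIGmgtGRNOhSTOqu

Derivation:
Fragment 1: offset=11 data="OhSTO" -> buffer=???????????OhSTO??
Fragment 2: offset=7 data="tGRN" -> buffer=???????tGRNOhSTO??
Fragment 3: offset=0 data="IqLIG" -> buffer=IqLIG??tGRNOhSTO??
Fragment 4: offset=16 data="qu" -> buffer=IqLIG??tGRNOhSTOqu
Fragment 5: offset=5 data="mg" -> buffer=IqLIGmgtGRNOhSTOqu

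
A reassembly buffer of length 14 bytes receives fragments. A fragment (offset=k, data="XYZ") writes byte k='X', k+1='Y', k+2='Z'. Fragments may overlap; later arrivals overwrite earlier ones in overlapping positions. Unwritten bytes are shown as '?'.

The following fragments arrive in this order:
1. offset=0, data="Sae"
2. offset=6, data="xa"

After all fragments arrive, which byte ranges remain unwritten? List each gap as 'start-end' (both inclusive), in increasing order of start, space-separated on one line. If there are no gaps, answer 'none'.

Fragment 1: offset=0 len=3
Fragment 2: offset=6 len=2
Gaps: 3-5 8-13

Answer: 3-5 8-13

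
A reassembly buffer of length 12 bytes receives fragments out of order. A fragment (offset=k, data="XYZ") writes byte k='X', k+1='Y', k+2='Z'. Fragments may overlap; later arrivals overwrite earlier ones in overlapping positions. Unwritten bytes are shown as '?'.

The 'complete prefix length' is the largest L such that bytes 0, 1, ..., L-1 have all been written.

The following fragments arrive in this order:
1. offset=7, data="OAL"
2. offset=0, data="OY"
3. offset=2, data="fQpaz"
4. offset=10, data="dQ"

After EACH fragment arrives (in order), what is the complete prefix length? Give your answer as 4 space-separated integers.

Fragment 1: offset=7 data="OAL" -> buffer=???????OAL?? -> prefix_len=0
Fragment 2: offset=0 data="OY" -> buffer=OY?????OAL?? -> prefix_len=2
Fragment 3: offset=2 data="fQpaz" -> buffer=OYfQpazOAL?? -> prefix_len=10
Fragment 4: offset=10 data="dQ" -> buffer=OYfQpazOALdQ -> prefix_len=12

Answer: 0 2 10 12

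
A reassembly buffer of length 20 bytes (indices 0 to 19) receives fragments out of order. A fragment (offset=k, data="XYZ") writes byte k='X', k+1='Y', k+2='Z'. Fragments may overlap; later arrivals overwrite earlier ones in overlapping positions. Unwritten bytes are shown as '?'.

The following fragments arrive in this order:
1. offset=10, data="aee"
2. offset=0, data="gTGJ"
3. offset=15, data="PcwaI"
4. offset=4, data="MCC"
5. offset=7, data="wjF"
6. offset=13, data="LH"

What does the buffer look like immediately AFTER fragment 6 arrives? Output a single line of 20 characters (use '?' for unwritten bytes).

Answer: gTGJMCCwjFaeeLHPcwaI

Derivation:
Fragment 1: offset=10 data="aee" -> buffer=??????????aee???????
Fragment 2: offset=0 data="gTGJ" -> buffer=gTGJ??????aee???????
Fragment 3: offset=15 data="PcwaI" -> buffer=gTGJ??????aee??PcwaI
Fragment 4: offset=4 data="MCC" -> buffer=gTGJMCC???aee??PcwaI
Fragment 5: offset=7 data="wjF" -> buffer=gTGJMCCwjFaee??PcwaI
Fragment 6: offset=13 data="LH" -> buffer=gTGJMCCwjFaeeLHPcwaI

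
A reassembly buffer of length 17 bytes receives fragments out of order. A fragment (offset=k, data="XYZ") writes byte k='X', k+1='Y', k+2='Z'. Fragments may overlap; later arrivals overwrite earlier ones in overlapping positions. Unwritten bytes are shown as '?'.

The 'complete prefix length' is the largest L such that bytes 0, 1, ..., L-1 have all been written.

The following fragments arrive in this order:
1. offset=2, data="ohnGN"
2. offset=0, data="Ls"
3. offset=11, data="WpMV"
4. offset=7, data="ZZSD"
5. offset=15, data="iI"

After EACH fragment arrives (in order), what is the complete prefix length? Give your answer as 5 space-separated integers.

Answer: 0 7 7 15 17

Derivation:
Fragment 1: offset=2 data="ohnGN" -> buffer=??ohnGN?????????? -> prefix_len=0
Fragment 2: offset=0 data="Ls" -> buffer=LsohnGN?????????? -> prefix_len=7
Fragment 3: offset=11 data="WpMV" -> buffer=LsohnGN????WpMV?? -> prefix_len=7
Fragment 4: offset=7 data="ZZSD" -> buffer=LsohnGNZZSDWpMV?? -> prefix_len=15
Fragment 5: offset=15 data="iI" -> buffer=LsohnGNZZSDWpMViI -> prefix_len=17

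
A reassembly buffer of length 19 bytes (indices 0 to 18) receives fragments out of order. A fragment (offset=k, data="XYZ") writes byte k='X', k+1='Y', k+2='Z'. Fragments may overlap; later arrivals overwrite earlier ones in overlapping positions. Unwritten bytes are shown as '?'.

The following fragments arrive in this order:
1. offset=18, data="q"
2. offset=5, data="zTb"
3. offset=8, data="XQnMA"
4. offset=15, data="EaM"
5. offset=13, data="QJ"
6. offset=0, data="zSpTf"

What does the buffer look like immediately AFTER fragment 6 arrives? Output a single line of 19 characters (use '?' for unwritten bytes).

Fragment 1: offset=18 data="q" -> buffer=??????????????????q
Fragment 2: offset=5 data="zTb" -> buffer=?????zTb??????????q
Fragment 3: offset=8 data="XQnMA" -> buffer=?????zTbXQnMA?????q
Fragment 4: offset=15 data="EaM" -> buffer=?????zTbXQnMA??EaMq
Fragment 5: offset=13 data="QJ" -> buffer=?????zTbXQnMAQJEaMq
Fragment 6: offset=0 data="zSpTf" -> buffer=zSpTfzTbXQnMAQJEaMq

Answer: zSpTfzTbXQnMAQJEaMq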